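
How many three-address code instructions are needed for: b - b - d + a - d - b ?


Expression: b - b - d + a - d - b
Generating three-address code (respecting * over +/- precedence):
  Instruction 1: t1 = b - b
  Instruction 2: t2 = t1 - d
  Instruction 3: t3 = t2 + a
  Instruction 4: t4 = t3 - d
  Instruction 5: t5 = t4 - b
Total instructions: 5

5


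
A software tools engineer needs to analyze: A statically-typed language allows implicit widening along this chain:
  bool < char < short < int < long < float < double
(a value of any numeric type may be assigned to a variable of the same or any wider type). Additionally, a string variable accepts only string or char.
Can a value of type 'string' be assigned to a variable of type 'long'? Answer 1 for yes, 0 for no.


Target variable type: long
Source value type: string
Rule: string cannot widen to any numeric type
Result: 0

0


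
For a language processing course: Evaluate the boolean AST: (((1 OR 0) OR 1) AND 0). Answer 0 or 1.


Step 1: Evaluate inner node
  1 OR 0 = 1
Step 2: Evaluate next node
  1 OR 1 = 1
Step 3: Evaluate root node
  1 AND 0 = 0

0


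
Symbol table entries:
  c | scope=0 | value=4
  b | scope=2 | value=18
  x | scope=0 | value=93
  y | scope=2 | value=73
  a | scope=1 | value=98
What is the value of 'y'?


Searching symbol table for 'y':
  c | scope=0 | value=4
  b | scope=2 | value=18
  x | scope=0 | value=93
  y | scope=2 | value=73 <- MATCH
  a | scope=1 | value=98
Found 'y' at scope 2 with value 73

73


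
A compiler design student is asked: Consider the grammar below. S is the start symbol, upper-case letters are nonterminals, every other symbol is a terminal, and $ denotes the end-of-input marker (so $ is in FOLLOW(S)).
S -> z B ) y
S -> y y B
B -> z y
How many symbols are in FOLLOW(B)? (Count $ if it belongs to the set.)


S is the start symbol and does not occur in any rule body, so FOLLOW(S) = {$}.
Examining every occurrence of B in a rule body:
  S -> z B ) y : B is followed by terminal ')' -> add ')'
  S -> y y B : B is at the right end -> add FOLLOW(S) = {$}
  B -> z y : B does not occur in the body -> contributes nothing
FOLLOW(B) = {), $}
Count: 2

2


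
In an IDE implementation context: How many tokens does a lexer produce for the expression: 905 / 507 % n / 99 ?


Scanning '905 / 507 % n / 99'
Token 1: '905' -> integer_literal
Token 2: '/' -> operator
Token 3: '507' -> integer_literal
Token 4: '%' -> operator
Token 5: 'n' -> identifier
Token 6: '/' -> operator
Token 7: '99' -> integer_literal
Total tokens: 7

7


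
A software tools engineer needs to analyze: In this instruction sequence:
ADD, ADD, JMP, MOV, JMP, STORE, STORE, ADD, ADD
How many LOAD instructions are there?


Scanning instruction sequence for LOAD:
  Position 1: ADD
  Position 2: ADD
  Position 3: JMP
  Position 4: MOV
  Position 5: JMP
  Position 6: STORE
  Position 7: STORE
  Position 8: ADD
  Position 9: ADD
Matches at positions: []
Total LOAD count: 0

0


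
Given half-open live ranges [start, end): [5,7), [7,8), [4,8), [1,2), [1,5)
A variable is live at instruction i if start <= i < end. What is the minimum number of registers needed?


Live ranges:
  Var0: [5, 7)
  Var1: [7, 8)
  Var2: [4, 8)
  Var3: [1, 2)
  Var4: [1, 5)
Sweep-line events (position, delta, active):
  pos=1 start -> active=1
  pos=1 start -> active=2
  pos=2 end -> active=1
  pos=4 start -> active=2
  pos=5 end -> active=1
  pos=5 start -> active=2
  pos=7 end -> active=1
  pos=7 start -> active=2
  pos=8 end -> active=1
  pos=8 end -> active=0
Maximum simultaneous active: 2
Minimum registers needed: 2

2


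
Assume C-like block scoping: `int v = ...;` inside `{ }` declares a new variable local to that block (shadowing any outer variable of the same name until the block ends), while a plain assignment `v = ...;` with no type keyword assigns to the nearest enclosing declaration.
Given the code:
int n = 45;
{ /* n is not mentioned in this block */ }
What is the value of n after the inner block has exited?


Analyzing scoping rules:
Outer scope: declares n = 45
Inner block: n is neither redeclared nor assigned -> unchanged
After the block -> 45
Result: 45

45


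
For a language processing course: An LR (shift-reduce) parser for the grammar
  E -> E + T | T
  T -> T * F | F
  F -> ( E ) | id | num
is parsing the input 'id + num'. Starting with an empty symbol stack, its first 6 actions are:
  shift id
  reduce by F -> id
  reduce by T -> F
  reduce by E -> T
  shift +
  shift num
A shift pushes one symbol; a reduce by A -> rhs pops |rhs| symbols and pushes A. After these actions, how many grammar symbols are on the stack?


Tracking the symbol stack through each action:
  Action 1: shift 'id' : push -> stack = [id] (size 1)
  Action 2: reduce by F -> id : pop 1, push F -> stack = [F] (size 1)
  Action 3: reduce by T -> F : pop 1, push T -> stack = [T] (size 1)
  Action 4: reduce by E -> T : pop 1, push E -> stack = [E] (size 1)
  Action 5: shift '+' : push -> stack = [E, +] (size 2)
  Action 6: shift 'num' : push -> stack = [E, +, num] (size 3)
Final stack size: 3

3


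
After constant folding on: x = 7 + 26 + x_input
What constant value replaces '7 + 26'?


Identifying constant sub-expression:
  Original: x = 7 + 26 + x_input
  7 and 26 are both compile-time constants
  Evaluating: 7 + 26 = 33
  After folding: x = 33 + x_input

33


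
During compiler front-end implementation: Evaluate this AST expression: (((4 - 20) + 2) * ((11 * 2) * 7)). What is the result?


Expression: (((4 - 20) + 2) * ((11 * 2) * 7))
Evaluating step by step:
  4 - 20 = -16
  -16 + 2 = -14
  11 * 2 = 22
  22 * 7 = 154
  -14 * 154 = -2156
Result: -2156

-2156


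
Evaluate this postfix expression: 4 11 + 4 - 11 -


Processing tokens left to right:
Push 4, Push 11
Pop 4 and 11, compute 4 + 11 = 15, push 15
Push 4
Pop 15 and 4, compute 15 - 4 = 11, push 11
Push 11
Pop 11 and 11, compute 11 - 11 = 0, push 0
Stack result: 0

0


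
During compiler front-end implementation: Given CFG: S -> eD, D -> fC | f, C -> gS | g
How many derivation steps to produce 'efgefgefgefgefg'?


Grammar: S -> eD, D -> fC | f, C -> gS | g
Deriving 'efgefgefgefgefg':
Step 1: S -> eD => eD
Step 2: D -> fC => efC
Step 3: C -> gS => efgS
Step 4: S -> eD => efgeD
Step 5: D -> fC => efgefC
Step 6: C -> gS => efgefgS
Step 7: S -> eD => efgefgeD
Step 8: D -> fC => efgefgefC
Step 9: C -> gS => efgefgefgS
Step 10: S -> eD => efgefgefgeD
Step 11: D -> fC => efgefgefgefC
Step 12: C -> gS => efgefgefgefgS
Step 13: S -> eD => efgefgefgefgeD
Step 14: D -> fC => efgefgefgefgefC
Step 15: C -> g => efgefgefgefgefg
Total derivation steps: 15

15


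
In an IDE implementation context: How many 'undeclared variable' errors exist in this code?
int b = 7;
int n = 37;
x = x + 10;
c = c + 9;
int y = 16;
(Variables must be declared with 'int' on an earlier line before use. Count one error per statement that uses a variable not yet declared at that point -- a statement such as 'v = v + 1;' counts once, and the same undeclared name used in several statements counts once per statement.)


Scanning code line by line:
  Line 1: declare 'b' -> declared = ['b']
  Line 2: declare 'n' -> declared = ['b', 'n']
  Line 3: use 'x' -> ERROR (undeclared)
  Line 4: use 'c' -> ERROR (undeclared)
  Line 5: declare 'y' -> declared = ['b', 'n', 'y']
Total undeclared variable errors: 2

2


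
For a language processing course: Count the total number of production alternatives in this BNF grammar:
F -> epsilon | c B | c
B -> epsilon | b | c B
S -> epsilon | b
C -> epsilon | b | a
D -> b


Counting alternatives per rule:
  F: 3 alternative(s)
  B: 3 alternative(s)
  S: 2 alternative(s)
  C: 3 alternative(s)
  D: 1 alternative(s)
Sum: 3 + 3 + 2 + 3 + 1 = 12

12


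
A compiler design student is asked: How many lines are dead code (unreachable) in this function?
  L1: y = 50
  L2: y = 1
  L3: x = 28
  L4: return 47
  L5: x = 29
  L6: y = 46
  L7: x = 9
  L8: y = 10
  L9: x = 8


Analyzing control flow:
  L1: reachable (before return)
  L2: reachable (before return)
  L3: reachable (before return)
  L4: reachable (return statement)
  L5: DEAD (after return at L4)
  L6: DEAD (after return at L4)
  L7: DEAD (after return at L4)
  L8: DEAD (after return at L4)
  L9: DEAD (after return at L4)
Return at L4, total lines = 9
Dead lines: L5 through L9
Count: 5

5


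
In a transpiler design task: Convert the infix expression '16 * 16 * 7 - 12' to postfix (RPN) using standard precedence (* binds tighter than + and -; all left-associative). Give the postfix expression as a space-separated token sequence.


Applying the shunting-yard algorithm:
  Operand 16 -> output
  Push '*' onto operator stack -> op-stack: [*]
  Operand 16 -> output
  See '*' (prec 2); top '*' (prec 2) >= it -> pop '*' to output
  Push '*' onto operator stack -> op-stack: [*]
  Operand 7 -> output
  See '-' (prec 1); top '*' (prec 2) >= it -> pop '*' to output
  Push '-' onto operator stack -> op-stack: [-]
  Operand 12 -> output
  End of input: pop '-' to output
Postfix result: 16 16 * 7 * 12 -

16 16 * 7 * 12 -


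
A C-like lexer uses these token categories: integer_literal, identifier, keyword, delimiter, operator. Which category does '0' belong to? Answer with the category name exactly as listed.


Token: '0'
Checking categories:
  identifier: no
  integer_literal: YES
  operator: no
  keyword: no
  delimiter: no
Category: integer_literal

integer_literal


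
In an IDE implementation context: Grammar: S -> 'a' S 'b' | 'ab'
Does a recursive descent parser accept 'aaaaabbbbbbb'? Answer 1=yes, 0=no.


Grammar accepts strings of the form a^n b^n (n >= 1)
Word: 'aaaaabbbbbbb'
Counting: 5 a's and 7 b's
Check: 5 == 7? No
Mismatch: a-count != b-count
Rejected

0


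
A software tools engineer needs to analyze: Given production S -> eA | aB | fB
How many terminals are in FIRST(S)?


Production: S -> eA | aB | fB
Examining each alternative for leading terminals:
  S -> eA : first terminal = 'e'
  S -> aB : first terminal = 'a'
  S -> fB : first terminal = 'f'
FIRST(S) = {a, e, f}
Count: 3

3


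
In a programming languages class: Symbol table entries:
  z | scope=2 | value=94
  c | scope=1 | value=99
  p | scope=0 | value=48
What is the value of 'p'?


Searching symbol table for 'p':
  z | scope=2 | value=94
  c | scope=1 | value=99
  p | scope=0 | value=48 <- MATCH
Found 'p' at scope 0 with value 48

48


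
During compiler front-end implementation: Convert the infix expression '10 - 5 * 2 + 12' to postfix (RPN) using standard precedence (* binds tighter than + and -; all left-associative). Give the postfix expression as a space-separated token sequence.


Applying the shunting-yard algorithm:
  Operand 10 -> output
  Push '-' onto operator stack -> op-stack: [-]
  Operand 5 -> output
  Push '*' onto operator stack -> op-stack: [-, *]
  Operand 2 -> output
  See '+' (prec 1); top '*' (prec 2) >= it -> pop '*' to output
  See '+' (prec 1); top '-' (prec 1) >= it -> pop '-' to output
  Push '+' onto operator stack -> op-stack: [+]
  Operand 12 -> output
  End of input: pop '+' to output
Postfix result: 10 5 2 * - 12 +

10 5 2 * - 12 +


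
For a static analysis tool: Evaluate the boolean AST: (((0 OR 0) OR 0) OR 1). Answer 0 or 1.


Step 1: Evaluate inner node
  0 OR 0 = 0
Step 2: Evaluate next node
  0 OR 0 = 0
Step 3: Evaluate root node
  0 OR 1 = 1

1


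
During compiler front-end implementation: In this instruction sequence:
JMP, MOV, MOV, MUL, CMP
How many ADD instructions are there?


Scanning instruction sequence for ADD:
  Position 1: JMP
  Position 2: MOV
  Position 3: MOV
  Position 4: MUL
  Position 5: CMP
Matches at positions: []
Total ADD count: 0

0


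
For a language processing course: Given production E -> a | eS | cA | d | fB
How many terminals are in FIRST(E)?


Production: E -> a | eS | cA | d | fB
Examining each alternative for leading terminals:
  E -> a : first terminal = 'a'
  E -> eS : first terminal = 'e'
  E -> cA : first terminal = 'c'
  E -> d : first terminal = 'd'
  E -> fB : first terminal = 'f'
FIRST(E) = {a, c, d, e, f}
Count: 5

5


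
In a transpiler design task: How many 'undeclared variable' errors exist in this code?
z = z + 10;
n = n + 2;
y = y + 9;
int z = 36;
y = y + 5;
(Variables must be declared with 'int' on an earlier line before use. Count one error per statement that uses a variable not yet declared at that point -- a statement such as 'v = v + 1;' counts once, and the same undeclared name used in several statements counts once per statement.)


Scanning code line by line:
  Line 1: use 'z' -> ERROR (undeclared)
  Line 2: use 'n' -> ERROR (undeclared)
  Line 3: use 'y' -> ERROR (undeclared)
  Line 4: declare 'z' -> declared = ['z']
  Line 5: use 'y' -> ERROR (undeclared)
Total undeclared variable errors: 4

4


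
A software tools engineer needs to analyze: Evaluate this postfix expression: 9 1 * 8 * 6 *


Processing tokens left to right:
Push 9, Push 1
Pop 9 and 1, compute 9 * 1 = 9, push 9
Push 8
Pop 9 and 8, compute 9 * 8 = 72, push 72
Push 6
Pop 72 and 6, compute 72 * 6 = 432, push 432
Stack result: 432

432


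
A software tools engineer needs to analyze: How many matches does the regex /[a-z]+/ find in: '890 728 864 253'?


Pattern: /[a-z]+/ (identifiers)
Input: '890 728 864 253'
Scanning for matches:
Total matches: 0

0


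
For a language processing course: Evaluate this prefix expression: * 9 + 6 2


Parsing prefix expression: * 9 + 6 2
Step 1: Innermost operation '+ 6 2'
  6 + 2 = 8
Step 2: Outer operation '* 9 [8]'
  9 * 8 = 72

72


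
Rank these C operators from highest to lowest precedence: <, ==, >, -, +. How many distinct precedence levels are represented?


Looking up precedence for each operator:
  < -> precedence 4
  == -> precedence 3
  > -> precedence 4
  - -> precedence 5
  + -> precedence 5
Sorted highest to lowest: -, +, <, >, ==
Distinct precedence values: [5, 4, 3]
Number of distinct levels: 3

3


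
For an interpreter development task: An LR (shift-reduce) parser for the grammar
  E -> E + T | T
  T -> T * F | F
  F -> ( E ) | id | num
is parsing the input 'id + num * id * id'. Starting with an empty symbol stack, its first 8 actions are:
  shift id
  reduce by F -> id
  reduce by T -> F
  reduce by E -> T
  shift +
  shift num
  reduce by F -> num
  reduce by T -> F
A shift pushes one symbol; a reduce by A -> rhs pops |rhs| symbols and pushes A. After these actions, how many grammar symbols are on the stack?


Tracking the symbol stack through each action:
  Action 1: shift 'id' : push -> stack = [id] (size 1)
  Action 2: reduce by F -> id : pop 1, push F -> stack = [F] (size 1)
  Action 3: reduce by T -> F : pop 1, push T -> stack = [T] (size 1)
  Action 4: reduce by E -> T : pop 1, push E -> stack = [E] (size 1)
  Action 5: shift '+' : push -> stack = [E, +] (size 2)
  Action 6: shift 'num' : push -> stack = [E, +, num] (size 3)
  Action 7: reduce by F -> num : pop 1, push F -> stack = [E, +, F] (size 3)
  Action 8: reduce by T -> F : pop 1, push T -> stack = [E, +, T] (size 3)
Final stack size: 3

3


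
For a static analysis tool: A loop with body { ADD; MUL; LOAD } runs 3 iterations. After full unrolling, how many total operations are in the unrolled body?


Loop body operations: ADD, MUL, LOAD (3 ops per iteration)
Unrolling 3 iterations:
  Iteration 1: ADD, MUL, LOAD (3 ops)
  Iteration 2: ADD, MUL, LOAD (3 ops)
  Iteration 3: ADD, MUL, LOAD (3 ops)
Total: 3 iterations * 3 ops/iter = 9 operations

9


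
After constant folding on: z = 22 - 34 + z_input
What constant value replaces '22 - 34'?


Identifying constant sub-expression:
  Original: z = 22 - 34 + z_input
  22 and 34 are both compile-time constants
  Evaluating: 22 - 34 = -12
  After folding: z = -12 + z_input

-12


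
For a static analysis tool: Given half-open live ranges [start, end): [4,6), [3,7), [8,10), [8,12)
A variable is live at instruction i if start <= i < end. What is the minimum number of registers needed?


Live ranges:
  Var0: [4, 6)
  Var1: [3, 7)
  Var2: [8, 10)
  Var3: [8, 12)
Sweep-line events (position, delta, active):
  pos=3 start -> active=1
  pos=4 start -> active=2
  pos=6 end -> active=1
  pos=7 end -> active=0
  pos=8 start -> active=1
  pos=8 start -> active=2
  pos=10 end -> active=1
  pos=12 end -> active=0
Maximum simultaneous active: 2
Minimum registers needed: 2

2


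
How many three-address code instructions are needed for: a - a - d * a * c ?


Expression: a - a - d * a * c
Generating three-address code (respecting * over +/- precedence):
  Instruction 1: t1 = d * a
  Instruction 2: t2 = t1 * c
  Instruction 3: t3 = a - a
  Instruction 4: t4 = t3 - t2
Total instructions: 4

4


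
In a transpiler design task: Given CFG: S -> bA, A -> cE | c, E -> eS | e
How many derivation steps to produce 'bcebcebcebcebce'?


Grammar: S -> bA, A -> cE | c, E -> eS | e
Deriving 'bcebcebcebcebce':
Step 1: S -> bA => bA
Step 2: A -> cE => bcE
Step 3: E -> eS => bceS
Step 4: S -> bA => bcebA
Step 5: A -> cE => bcebcE
Step 6: E -> eS => bcebceS
Step 7: S -> bA => bcebcebA
Step 8: A -> cE => bcebcebcE
Step 9: E -> eS => bcebcebceS
Step 10: S -> bA => bcebcebcebA
Step 11: A -> cE => bcebcebcebcE
Step 12: E -> eS => bcebcebcebceS
Step 13: S -> bA => bcebcebcebcebA
Step 14: A -> cE => bcebcebcebcebcE
Step 15: E -> e => bcebcebcebcebce
Total derivation steps: 15

15


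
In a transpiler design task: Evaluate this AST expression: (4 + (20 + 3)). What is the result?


Expression: (4 + (20 + 3))
Evaluating step by step:
  20 + 3 = 23
  4 + 23 = 27
Result: 27

27


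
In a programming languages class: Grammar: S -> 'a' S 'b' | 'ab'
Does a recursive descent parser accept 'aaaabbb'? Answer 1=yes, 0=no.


Grammar accepts strings of the form a^n b^n (n >= 1)
Word: 'aaaabbb'
Counting: 4 a's and 3 b's
Check: 4 == 3? No
Mismatch: a-count != b-count
Rejected

0


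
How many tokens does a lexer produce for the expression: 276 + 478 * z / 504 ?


Scanning '276 + 478 * z / 504'
Token 1: '276' -> integer_literal
Token 2: '+' -> operator
Token 3: '478' -> integer_literal
Token 4: '*' -> operator
Token 5: 'z' -> identifier
Token 6: '/' -> operator
Token 7: '504' -> integer_literal
Total tokens: 7

7


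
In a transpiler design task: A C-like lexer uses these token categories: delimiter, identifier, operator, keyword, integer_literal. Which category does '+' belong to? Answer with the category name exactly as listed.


Token: '+'
Checking categories:
  identifier: no
  integer_literal: no
  operator: YES
  keyword: no
  delimiter: no
Category: operator

operator


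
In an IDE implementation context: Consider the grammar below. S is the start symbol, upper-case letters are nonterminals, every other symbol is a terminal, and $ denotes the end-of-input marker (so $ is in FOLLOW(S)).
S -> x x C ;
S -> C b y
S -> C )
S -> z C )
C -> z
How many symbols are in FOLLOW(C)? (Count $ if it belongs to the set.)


S is the start symbol and does not occur in any rule body, so FOLLOW(S) = {$}.
Examining every occurrence of C in a rule body:
  S -> x x C ; : C is followed by terminal ';' -> add ';'
  S -> C b y : C is followed by terminal 'b' -> add 'b'
  S -> C ) : C is followed by terminal ')' -> add ')'
  S -> z C ) : C is followed by terminal ')' -> add ')' (already in the set)
  C -> z : C does not occur in the body -> contributes nothing
FOLLOW(C) = {), ;, b}
Count: 3

3


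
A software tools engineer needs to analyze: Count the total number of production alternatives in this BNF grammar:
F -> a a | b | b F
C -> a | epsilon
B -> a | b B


Counting alternatives per rule:
  F: 3 alternative(s)
  C: 2 alternative(s)
  B: 2 alternative(s)
Sum: 3 + 2 + 2 = 7

7


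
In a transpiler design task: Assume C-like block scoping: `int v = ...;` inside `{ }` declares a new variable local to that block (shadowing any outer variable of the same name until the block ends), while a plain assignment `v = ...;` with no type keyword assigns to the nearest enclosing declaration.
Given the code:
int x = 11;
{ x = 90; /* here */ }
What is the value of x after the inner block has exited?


Analyzing scoping rules:
Outer scope: declares x = 11
Inner block: 'x = 90;' has no type keyword, so it is an assignment to the outer x (no shadowing)
The assignment changed the outer variable itself, so the new value persists after the block -> 90
Result: 90

90


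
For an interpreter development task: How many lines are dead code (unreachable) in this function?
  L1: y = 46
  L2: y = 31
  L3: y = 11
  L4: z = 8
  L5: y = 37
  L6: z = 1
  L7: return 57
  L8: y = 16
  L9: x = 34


Analyzing control flow:
  L1: reachable (before return)
  L2: reachable (before return)
  L3: reachable (before return)
  L4: reachable (before return)
  L5: reachable (before return)
  L6: reachable (before return)
  L7: reachable (return statement)
  L8: DEAD (after return at L7)
  L9: DEAD (after return at L7)
Return at L7, total lines = 9
Dead lines: L8 through L9
Count: 2

2


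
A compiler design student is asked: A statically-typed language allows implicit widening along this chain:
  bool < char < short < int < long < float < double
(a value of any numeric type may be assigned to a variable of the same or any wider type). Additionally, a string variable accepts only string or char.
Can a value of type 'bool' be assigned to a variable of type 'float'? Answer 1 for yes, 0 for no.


Target variable type: float
Source value type: bool
Numeric ranks: bool=0, float=5
Widening allowed iff rank(source) <= rank(target): 0 <= 5? Yes
Result: 1

1


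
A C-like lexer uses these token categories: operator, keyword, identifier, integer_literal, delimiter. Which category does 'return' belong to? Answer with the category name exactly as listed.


Token: 'return'
Checking categories:
  identifier: no
  integer_literal: no
  operator: no
  keyword: YES
  delimiter: no
Category: keyword

keyword


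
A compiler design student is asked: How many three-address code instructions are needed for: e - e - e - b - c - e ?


Expression: e - e - e - b - c - e
Generating three-address code (respecting * over +/- precedence):
  Instruction 1: t1 = e - e
  Instruction 2: t2 = t1 - e
  Instruction 3: t3 = t2 - b
  Instruction 4: t4 = t3 - c
  Instruction 5: t5 = t4 - e
Total instructions: 5

5


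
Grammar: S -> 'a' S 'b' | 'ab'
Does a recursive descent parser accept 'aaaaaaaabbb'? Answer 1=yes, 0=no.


Grammar accepts strings of the form a^n b^n (n >= 1)
Word: 'aaaaaaaabbb'
Counting: 8 a's and 3 b's
Check: 8 == 3? No
Mismatch: a-count != b-count
Rejected

0


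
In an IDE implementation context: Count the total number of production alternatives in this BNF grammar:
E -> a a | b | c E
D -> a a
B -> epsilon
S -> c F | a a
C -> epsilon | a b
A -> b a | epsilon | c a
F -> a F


Counting alternatives per rule:
  E: 3 alternative(s)
  D: 1 alternative(s)
  B: 1 alternative(s)
  S: 2 alternative(s)
  C: 2 alternative(s)
  A: 3 alternative(s)
  F: 1 alternative(s)
Sum: 3 + 1 + 1 + 2 + 2 + 3 + 1 = 13

13


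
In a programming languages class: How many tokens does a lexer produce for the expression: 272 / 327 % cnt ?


Scanning '272 / 327 % cnt'
Token 1: '272' -> integer_literal
Token 2: '/' -> operator
Token 3: '327' -> integer_literal
Token 4: '%' -> operator
Token 5: 'cnt' -> identifier
Total tokens: 5

5


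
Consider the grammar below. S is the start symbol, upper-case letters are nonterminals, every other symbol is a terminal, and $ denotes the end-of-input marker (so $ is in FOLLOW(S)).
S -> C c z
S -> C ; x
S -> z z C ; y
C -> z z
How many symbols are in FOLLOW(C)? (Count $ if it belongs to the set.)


S is the start symbol and does not occur in any rule body, so FOLLOW(S) = {$}.
Examining every occurrence of C in a rule body:
  S -> C c z : C is followed by terminal 'c' -> add 'c'
  S -> C ; x : C is followed by terminal ';' -> add ';'
  S -> z z C ; y : C is followed by terminal ';' -> add ';' (already in the set)
  C -> z z : C does not occur in the body -> contributes nothing
FOLLOW(C) = {;, c}
Count: 2

2


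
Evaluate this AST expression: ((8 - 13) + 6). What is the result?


Expression: ((8 - 13) + 6)
Evaluating step by step:
  8 - 13 = -5
  -5 + 6 = 1
Result: 1

1


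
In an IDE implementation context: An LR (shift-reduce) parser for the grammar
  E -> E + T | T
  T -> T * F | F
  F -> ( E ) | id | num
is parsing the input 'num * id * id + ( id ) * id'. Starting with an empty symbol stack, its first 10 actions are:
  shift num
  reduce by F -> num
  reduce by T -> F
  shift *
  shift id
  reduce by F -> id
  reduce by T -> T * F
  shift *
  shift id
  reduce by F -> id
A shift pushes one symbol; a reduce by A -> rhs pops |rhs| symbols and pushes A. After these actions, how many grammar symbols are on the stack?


Tracking the symbol stack through each action:
  Action 1: shift 'num' : push -> stack = [num] (size 1)
  Action 2: reduce by F -> num : pop 1, push F -> stack = [F] (size 1)
  Action 3: reduce by T -> F : pop 1, push T -> stack = [T] (size 1)
  Action 4: shift '*' : push -> stack = [T, *] (size 2)
  Action 5: shift 'id' : push -> stack = [T, *, id] (size 3)
  Action 6: reduce by F -> id : pop 1, push F -> stack = [T, *, F] (size 3)
  Action 7: reduce by T -> T * F : pop 3, push T -> stack = [T] (size 1)
  Action 8: shift '*' : push -> stack = [T, *] (size 2)
  Action 9: shift 'id' : push -> stack = [T, *, id] (size 3)
  Action 10: reduce by F -> id : pop 1, push F -> stack = [T, *, F] (size 3)
Final stack size: 3

3


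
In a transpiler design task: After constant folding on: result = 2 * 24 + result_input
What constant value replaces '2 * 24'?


Identifying constant sub-expression:
  Original: result = 2 * 24 + result_input
  2 and 24 are both compile-time constants
  Evaluating: 2 * 24 = 48
  After folding: result = 48 + result_input

48


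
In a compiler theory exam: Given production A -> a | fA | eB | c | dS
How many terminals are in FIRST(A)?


Production: A -> a | fA | eB | c | dS
Examining each alternative for leading terminals:
  A -> a : first terminal = 'a'
  A -> fA : first terminal = 'f'
  A -> eB : first terminal = 'e'
  A -> c : first terminal = 'c'
  A -> dS : first terminal = 'd'
FIRST(A) = {a, c, d, e, f}
Count: 5

5


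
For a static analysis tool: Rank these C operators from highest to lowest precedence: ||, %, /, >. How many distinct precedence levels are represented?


Looking up precedence for each operator:
  || -> precedence 1
  % -> precedence 6
  / -> precedence 6
  > -> precedence 4
Sorted highest to lowest: %, /, >, ||
Distinct precedence values: [6, 4, 1]
Number of distinct levels: 3

3


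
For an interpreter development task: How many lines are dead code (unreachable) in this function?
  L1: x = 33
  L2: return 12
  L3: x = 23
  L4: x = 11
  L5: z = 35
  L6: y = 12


Analyzing control flow:
  L1: reachable (before return)
  L2: reachable (return statement)
  L3: DEAD (after return at L2)
  L4: DEAD (after return at L2)
  L5: DEAD (after return at L2)
  L6: DEAD (after return at L2)
Return at L2, total lines = 6
Dead lines: L3 through L6
Count: 4

4


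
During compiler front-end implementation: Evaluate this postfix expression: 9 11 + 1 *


Processing tokens left to right:
Push 9, Push 11
Pop 9 and 11, compute 9 + 11 = 20, push 20
Push 1
Pop 20 and 1, compute 20 * 1 = 20, push 20
Stack result: 20

20


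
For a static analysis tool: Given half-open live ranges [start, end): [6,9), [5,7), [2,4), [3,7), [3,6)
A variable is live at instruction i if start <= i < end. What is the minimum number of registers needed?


Live ranges:
  Var0: [6, 9)
  Var1: [5, 7)
  Var2: [2, 4)
  Var3: [3, 7)
  Var4: [3, 6)
Sweep-line events (position, delta, active):
  pos=2 start -> active=1
  pos=3 start -> active=2
  pos=3 start -> active=3
  pos=4 end -> active=2
  pos=5 start -> active=3
  pos=6 end -> active=2
  pos=6 start -> active=3
  pos=7 end -> active=2
  pos=7 end -> active=1
  pos=9 end -> active=0
Maximum simultaneous active: 3
Minimum registers needed: 3

3


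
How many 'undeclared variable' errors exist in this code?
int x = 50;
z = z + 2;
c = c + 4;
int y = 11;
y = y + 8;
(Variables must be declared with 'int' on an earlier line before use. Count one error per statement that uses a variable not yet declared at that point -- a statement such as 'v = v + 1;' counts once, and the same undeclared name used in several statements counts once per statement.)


Scanning code line by line:
  Line 1: declare 'x' -> declared = ['x']
  Line 2: use 'z' -> ERROR (undeclared)
  Line 3: use 'c' -> ERROR (undeclared)
  Line 4: declare 'y' -> declared = ['x', 'y']
  Line 5: use 'y' -> OK (declared)
Total undeclared variable errors: 2

2


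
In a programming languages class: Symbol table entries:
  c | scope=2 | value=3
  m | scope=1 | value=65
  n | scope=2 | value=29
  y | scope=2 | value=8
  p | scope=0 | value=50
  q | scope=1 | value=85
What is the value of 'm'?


Searching symbol table for 'm':
  c | scope=2 | value=3
  m | scope=1 | value=65 <- MATCH
  n | scope=2 | value=29
  y | scope=2 | value=8
  p | scope=0 | value=50
  q | scope=1 | value=85
Found 'm' at scope 1 with value 65

65


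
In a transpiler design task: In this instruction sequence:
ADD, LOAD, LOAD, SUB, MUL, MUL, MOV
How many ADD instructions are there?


Scanning instruction sequence for ADD:
  Position 1: ADD <- MATCH
  Position 2: LOAD
  Position 3: LOAD
  Position 4: SUB
  Position 5: MUL
  Position 6: MUL
  Position 7: MOV
Matches at positions: [1]
Total ADD count: 1

1


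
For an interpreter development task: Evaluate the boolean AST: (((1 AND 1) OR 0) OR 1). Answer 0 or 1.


Step 1: Evaluate inner node
  1 AND 1 = 1
Step 2: Evaluate next node
  1 OR 0 = 1
Step 3: Evaluate root node
  1 OR 1 = 1

1


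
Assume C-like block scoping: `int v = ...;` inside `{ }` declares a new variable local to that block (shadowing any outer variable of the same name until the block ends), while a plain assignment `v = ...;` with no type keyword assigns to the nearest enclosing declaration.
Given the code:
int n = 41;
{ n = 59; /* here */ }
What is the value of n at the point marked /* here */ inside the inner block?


Analyzing scoping rules:
Outer scope: declares n = 41
Inner block: 'n = 59;' has no type keyword, so it is an assignment to the outer n (no shadowing)
Inside the block, after the assignment -> 59
Result: 59

59


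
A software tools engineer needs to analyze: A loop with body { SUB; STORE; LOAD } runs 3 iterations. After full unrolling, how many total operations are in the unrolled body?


Loop body operations: SUB, STORE, LOAD (3 ops per iteration)
Unrolling 3 iterations:
  Iteration 1: SUB, STORE, LOAD (3 ops)
  Iteration 2: SUB, STORE, LOAD (3 ops)
  Iteration 3: SUB, STORE, LOAD (3 ops)
Total: 3 iterations * 3 ops/iter = 9 operations

9


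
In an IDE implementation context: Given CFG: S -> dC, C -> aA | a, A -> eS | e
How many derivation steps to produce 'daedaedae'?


Grammar: S -> dC, C -> aA | a, A -> eS | e
Deriving 'daedaedae':
Step 1: S -> dC => dC
Step 2: C -> aA => daA
Step 3: A -> eS => daeS
Step 4: S -> dC => daedC
Step 5: C -> aA => daedaA
Step 6: A -> eS => daedaeS
Step 7: S -> dC => daedaedC
Step 8: C -> aA => daedaedaA
Step 9: A -> e => daedaedae
Total derivation steps: 9

9


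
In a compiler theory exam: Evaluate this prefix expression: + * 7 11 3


Parsing prefix expression: + * 7 11 3
Step 1: Innermost operation '* 7 11'
  7 * 11 = 77
Step 2: Outer operation '+ [77] 3'
  77 + 3 = 80

80


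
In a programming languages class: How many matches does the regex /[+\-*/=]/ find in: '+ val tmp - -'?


Pattern: /[+\-*/=]/ (operators)
Input: '+ val tmp - -'
Scanning for matches:
  Match 1: '+'
  Match 2: '-'
  Match 3: '-'
Total matches: 3

3


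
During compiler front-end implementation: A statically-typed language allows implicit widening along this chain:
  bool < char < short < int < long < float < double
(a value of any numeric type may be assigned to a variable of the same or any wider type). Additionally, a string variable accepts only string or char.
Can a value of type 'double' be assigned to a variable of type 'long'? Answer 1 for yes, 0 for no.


Target variable type: long
Source value type: double
Numeric ranks: double=6, long=4
Widening allowed iff rank(source) <= rank(target): 6 <= 4? No
Result: 0

0


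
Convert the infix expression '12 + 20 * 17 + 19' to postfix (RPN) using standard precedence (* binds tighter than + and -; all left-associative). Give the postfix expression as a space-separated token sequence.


Applying the shunting-yard algorithm:
  Operand 12 -> output
  Push '+' onto operator stack -> op-stack: [+]
  Operand 20 -> output
  Push '*' onto operator stack -> op-stack: [+, *]
  Operand 17 -> output
  See '+' (prec 1); top '*' (prec 2) >= it -> pop '*' to output
  See '+' (prec 1); top '+' (prec 1) >= it -> pop '+' to output
  Push '+' onto operator stack -> op-stack: [+]
  Operand 19 -> output
  End of input: pop '+' to output
Postfix result: 12 20 17 * + 19 +

12 20 17 * + 19 +


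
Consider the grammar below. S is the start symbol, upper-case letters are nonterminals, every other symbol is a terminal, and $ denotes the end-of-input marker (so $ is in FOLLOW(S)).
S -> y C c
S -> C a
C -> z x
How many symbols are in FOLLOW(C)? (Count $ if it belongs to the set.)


S is the start symbol and does not occur in any rule body, so FOLLOW(S) = {$}.
Examining every occurrence of C in a rule body:
  S -> y C c : C is followed by terminal 'c' -> add 'c'
  S -> C a : C is followed by terminal 'a' -> add 'a'
  C -> z x : C does not occur in the body -> contributes nothing
FOLLOW(C) = {a, c}
Count: 2

2


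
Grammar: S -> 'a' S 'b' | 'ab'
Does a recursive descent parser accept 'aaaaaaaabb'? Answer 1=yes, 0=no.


Grammar accepts strings of the form a^n b^n (n >= 1)
Word: 'aaaaaaaabb'
Counting: 8 a's and 2 b's
Check: 8 == 2? No
Mismatch: a-count != b-count
Rejected

0


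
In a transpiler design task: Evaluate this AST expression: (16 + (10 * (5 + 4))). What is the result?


Expression: (16 + (10 * (5 + 4)))
Evaluating step by step:
  5 + 4 = 9
  10 * 9 = 90
  16 + 90 = 106
Result: 106

106


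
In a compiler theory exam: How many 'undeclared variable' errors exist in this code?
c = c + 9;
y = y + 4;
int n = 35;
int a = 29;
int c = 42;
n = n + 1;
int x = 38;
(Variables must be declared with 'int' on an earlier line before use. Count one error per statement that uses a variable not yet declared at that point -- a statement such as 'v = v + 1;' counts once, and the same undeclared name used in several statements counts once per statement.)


Scanning code line by line:
  Line 1: use 'c' -> ERROR (undeclared)
  Line 2: use 'y' -> ERROR (undeclared)
  Line 3: declare 'n' -> declared = ['n']
  Line 4: declare 'a' -> declared = ['a', 'n']
  Line 5: declare 'c' -> declared = ['a', 'c', 'n']
  Line 6: use 'n' -> OK (declared)
  Line 7: declare 'x' -> declared = ['a', 'c', 'n', 'x']
Total undeclared variable errors: 2

2


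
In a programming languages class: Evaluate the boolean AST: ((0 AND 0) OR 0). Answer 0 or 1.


Step 1: Evaluate inner node
  0 AND 0 = 0
Step 2: Evaluate root node
  0 OR 0 = 0

0


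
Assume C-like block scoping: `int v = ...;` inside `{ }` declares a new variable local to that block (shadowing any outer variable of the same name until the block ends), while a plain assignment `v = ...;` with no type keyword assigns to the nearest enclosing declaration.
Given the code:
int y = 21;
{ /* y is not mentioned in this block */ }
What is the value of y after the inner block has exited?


Analyzing scoping rules:
Outer scope: declares y = 21
Inner block: y is neither redeclared nor assigned -> unchanged
After the block -> 21
Result: 21

21


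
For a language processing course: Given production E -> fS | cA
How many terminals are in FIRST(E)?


Production: E -> fS | cA
Examining each alternative for leading terminals:
  E -> fS : first terminal = 'f'
  E -> cA : first terminal = 'c'
FIRST(E) = {c, f}
Count: 2

2


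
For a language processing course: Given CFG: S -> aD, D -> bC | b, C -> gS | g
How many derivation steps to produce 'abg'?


Grammar: S -> aD, D -> bC | b, C -> gS | g
Deriving 'abg':
Step 1: S -> aD => aD
Step 2: D -> bC => abC
Step 3: C -> g => abg
Total derivation steps: 3

3


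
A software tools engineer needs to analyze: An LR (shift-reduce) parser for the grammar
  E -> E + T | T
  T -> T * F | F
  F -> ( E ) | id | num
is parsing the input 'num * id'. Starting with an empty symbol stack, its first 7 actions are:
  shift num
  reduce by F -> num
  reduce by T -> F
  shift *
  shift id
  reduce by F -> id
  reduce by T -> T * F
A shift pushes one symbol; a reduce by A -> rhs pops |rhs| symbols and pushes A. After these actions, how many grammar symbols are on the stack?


Tracking the symbol stack through each action:
  Action 1: shift 'num' : push -> stack = [num] (size 1)
  Action 2: reduce by F -> num : pop 1, push F -> stack = [F] (size 1)
  Action 3: reduce by T -> F : pop 1, push T -> stack = [T] (size 1)
  Action 4: shift '*' : push -> stack = [T, *] (size 2)
  Action 5: shift 'id' : push -> stack = [T, *, id] (size 3)
  Action 6: reduce by F -> id : pop 1, push F -> stack = [T, *, F] (size 3)
  Action 7: reduce by T -> T * F : pop 3, push T -> stack = [T] (size 1)
Final stack size: 1

1


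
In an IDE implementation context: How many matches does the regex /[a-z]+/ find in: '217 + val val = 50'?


Pattern: /[a-z]+/ (identifiers)
Input: '217 + val val = 50'
Scanning for matches:
  Match 1: 'val'
  Match 2: 'val'
Total matches: 2

2


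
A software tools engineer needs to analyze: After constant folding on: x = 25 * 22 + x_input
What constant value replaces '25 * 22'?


Identifying constant sub-expression:
  Original: x = 25 * 22 + x_input
  25 and 22 are both compile-time constants
  Evaluating: 25 * 22 = 550
  After folding: x = 550 + x_input

550


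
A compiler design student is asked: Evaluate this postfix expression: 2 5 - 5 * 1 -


Processing tokens left to right:
Push 2, Push 5
Pop 2 and 5, compute 2 - 5 = -3, push -3
Push 5
Pop -3 and 5, compute -3 * 5 = -15, push -15
Push 1
Pop -15 and 1, compute -15 - 1 = -16, push -16
Stack result: -16

-16


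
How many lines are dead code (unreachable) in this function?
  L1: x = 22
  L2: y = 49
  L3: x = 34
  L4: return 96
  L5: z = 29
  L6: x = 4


Analyzing control flow:
  L1: reachable (before return)
  L2: reachable (before return)
  L3: reachable (before return)
  L4: reachable (return statement)
  L5: DEAD (after return at L4)
  L6: DEAD (after return at L4)
Return at L4, total lines = 6
Dead lines: L5 through L6
Count: 2

2


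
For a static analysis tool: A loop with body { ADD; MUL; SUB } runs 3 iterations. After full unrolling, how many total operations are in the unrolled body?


Loop body operations: ADD, MUL, SUB (3 ops per iteration)
Unrolling 3 iterations:
  Iteration 1: ADD, MUL, SUB (3 ops)
  Iteration 2: ADD, MUL, SUB (3 ops)
  Iteration 3: ADD, MUL, SUB (3 ops)
Total: 3 iterations * 3 ops/iter = 9 operations

9


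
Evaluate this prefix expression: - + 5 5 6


Parsing prefix expression: - + 5 5 6
Step 1: Innermost operation '+ 5 5'
  5 + 5 = 10
Step 2: Outer operation '- [10] 6'
  10 - 6 = 4

4


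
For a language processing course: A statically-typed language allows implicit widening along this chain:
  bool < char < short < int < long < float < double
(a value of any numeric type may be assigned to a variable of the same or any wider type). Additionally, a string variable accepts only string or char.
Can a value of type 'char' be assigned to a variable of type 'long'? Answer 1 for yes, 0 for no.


Target variable type: long
Source value type: char
Numeric ranks: char=1, long=4
Widening allowed iff rank(source) <= rank(target): 1 <= 4? Yes
Result: 1

1


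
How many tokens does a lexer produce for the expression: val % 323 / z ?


Scanning 'val % 323 / z'
Token 1: 'val' -> identifier
Token 2: '%' -> operator
Token 3: '323' -> integer_literal
Token 4: '/' -> operator
Token 5: 'z' -> identifier
Total tokens: 5

5
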